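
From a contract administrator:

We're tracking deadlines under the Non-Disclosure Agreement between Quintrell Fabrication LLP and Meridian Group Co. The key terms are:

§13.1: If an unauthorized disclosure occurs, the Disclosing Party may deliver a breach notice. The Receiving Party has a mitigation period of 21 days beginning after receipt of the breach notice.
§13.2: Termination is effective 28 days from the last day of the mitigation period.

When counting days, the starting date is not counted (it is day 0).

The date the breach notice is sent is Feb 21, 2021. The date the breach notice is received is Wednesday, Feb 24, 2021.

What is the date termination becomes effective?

Apr 14, 2021

The last day of the mitigation period: Feb 24, 2021 + 21 days = Mar 17, 2021.
Adding 28 calendar days to Mar 17, 2021 gives Apr 14, 2021, which is the date termination becomes effective.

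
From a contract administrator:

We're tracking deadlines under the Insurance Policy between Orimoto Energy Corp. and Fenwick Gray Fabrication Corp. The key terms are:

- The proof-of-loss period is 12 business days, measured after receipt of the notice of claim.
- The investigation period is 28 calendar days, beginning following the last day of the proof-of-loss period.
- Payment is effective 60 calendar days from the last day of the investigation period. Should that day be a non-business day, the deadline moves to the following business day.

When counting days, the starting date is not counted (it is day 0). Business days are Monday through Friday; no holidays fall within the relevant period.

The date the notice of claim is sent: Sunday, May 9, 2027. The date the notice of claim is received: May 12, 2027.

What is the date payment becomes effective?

August 24, 2027

The last day of the proof-of-loss period: counting 12 business days from Wednesday, May 12, 2027 (May 13, May 14, May 17, May 18, …, May 26, May 27, May 28, skipping weekends) reaches Friday, May 28, 2027.
The last day of the investigation period: 28 calendar days after May 28, 2027 is June 25, 2027.
Adding 60 calendar days to June 25, 2027 gives August 24, 2027, which is the date payment becomes effective. August 24, 2027 is a Tuesday, so no roll-forward applies.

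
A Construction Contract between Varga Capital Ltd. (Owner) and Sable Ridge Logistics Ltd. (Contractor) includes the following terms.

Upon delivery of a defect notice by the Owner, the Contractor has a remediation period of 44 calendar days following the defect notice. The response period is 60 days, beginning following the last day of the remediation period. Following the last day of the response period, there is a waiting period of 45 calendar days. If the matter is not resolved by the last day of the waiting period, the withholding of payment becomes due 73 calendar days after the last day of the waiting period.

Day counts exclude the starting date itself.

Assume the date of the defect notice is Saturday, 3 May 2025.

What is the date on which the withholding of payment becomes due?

The last day of the remediation period: 3 May 2025 + 44 days = 16 June 2025.
The last day of the response period: 16 June 2025 + 60 days = 15 August 2025.
The last day of the waiting period: 45 calendar days after 15 August 2025 is 29 September 2025.
The date on which the withholding of payment becomes due: 29 September 2025 + 73 days = 11 December 2025.

11 December 2025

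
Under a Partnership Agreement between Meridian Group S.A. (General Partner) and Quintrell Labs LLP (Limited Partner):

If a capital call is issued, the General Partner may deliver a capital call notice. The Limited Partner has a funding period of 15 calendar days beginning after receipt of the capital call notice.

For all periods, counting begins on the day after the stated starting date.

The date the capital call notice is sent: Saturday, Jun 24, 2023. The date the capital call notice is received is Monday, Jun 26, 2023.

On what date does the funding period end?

Jul 11, 2023

The last day of the funding period: Jun 26, 2023 + 15 days = Jul 11, 2023.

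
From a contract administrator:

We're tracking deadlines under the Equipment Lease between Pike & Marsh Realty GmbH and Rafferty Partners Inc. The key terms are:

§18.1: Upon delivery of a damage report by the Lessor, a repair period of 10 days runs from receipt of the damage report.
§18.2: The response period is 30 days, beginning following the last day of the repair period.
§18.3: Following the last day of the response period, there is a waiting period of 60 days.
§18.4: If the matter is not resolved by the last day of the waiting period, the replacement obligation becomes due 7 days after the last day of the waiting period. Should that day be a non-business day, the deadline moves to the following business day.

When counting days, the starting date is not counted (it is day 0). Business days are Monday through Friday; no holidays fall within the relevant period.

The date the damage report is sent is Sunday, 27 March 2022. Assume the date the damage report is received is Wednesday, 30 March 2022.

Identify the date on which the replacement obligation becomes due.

The last day of the repair period: 30 March 2022 + 10 days = 9 April 2022.
The last day of the response period: 30 calendar days after 9 April 2022 is 9 May 2022.
Adding 60 calendar days to 9 May 2022 gives 8 July 2022, which is the last day of the waiting period.
The date on which the replacement obligation becomes due: 7 calendar days after 8 July 2022 is 15 July 2022. 15 July 2022 is a Friday, so no roll-forward applies.

15 July 2022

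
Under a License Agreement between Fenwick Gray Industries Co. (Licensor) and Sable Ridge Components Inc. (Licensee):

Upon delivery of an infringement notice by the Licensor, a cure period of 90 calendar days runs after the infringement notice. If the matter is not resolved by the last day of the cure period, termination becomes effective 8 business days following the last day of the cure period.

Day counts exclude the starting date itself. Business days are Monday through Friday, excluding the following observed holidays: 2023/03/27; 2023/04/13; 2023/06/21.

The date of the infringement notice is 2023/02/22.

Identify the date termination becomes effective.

2023/06/02

Adding 90 calendar days to 2023/02/22 gives 2023/05/23, which is the last day of the cure period.
The date termination becomes effective: counting 8 business days from Tuesday, 2023/05/23 (May 24, May 25, May 26, May 29, May 30, May 31, Jun 1, Jun 2, skipping weekends) reaches Friday, 2023/06/02.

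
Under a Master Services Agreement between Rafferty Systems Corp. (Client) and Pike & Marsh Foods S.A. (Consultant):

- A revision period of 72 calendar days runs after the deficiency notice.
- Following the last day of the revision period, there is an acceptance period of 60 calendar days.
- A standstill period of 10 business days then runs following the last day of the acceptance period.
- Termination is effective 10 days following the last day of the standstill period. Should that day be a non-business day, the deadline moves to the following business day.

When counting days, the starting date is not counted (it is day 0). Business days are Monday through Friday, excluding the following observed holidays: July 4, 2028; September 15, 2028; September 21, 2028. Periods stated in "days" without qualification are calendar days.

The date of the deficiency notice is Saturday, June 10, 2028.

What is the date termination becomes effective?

November 13, 2028

Adding 72 calendar days to June 10, 2028 gives August 21, 2028, which is the last day of the revision period.
The last day of the acceptance period: 60 calendar days after August 21, 2028 is October 20, 2028.
From Friday, October 20, 2028, 10 business days (Oct 23, Oct 24, Oct 25, Oct 26, Oct 27, Oct 30, Oct 31, Nov 1, Nov 2, Nov 3, skipping weekends) brings us to Friday, November 3, 2028, which is the last day of the standstill period.
The date termination becomes effective: 10 calendar days after November 3, 2028 is November 13, 2028. November 13, 2028 is a Monday and is not a listed holiday, so no roll-forward applies.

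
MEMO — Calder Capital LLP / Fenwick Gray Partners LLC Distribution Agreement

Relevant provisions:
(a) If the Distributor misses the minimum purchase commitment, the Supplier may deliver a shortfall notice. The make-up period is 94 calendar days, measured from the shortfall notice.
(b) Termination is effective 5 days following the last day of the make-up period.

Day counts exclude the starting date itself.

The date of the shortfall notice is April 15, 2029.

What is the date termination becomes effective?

July 23, 2029

The last day of the make-up period: 94 calendar days after April 15, 2029 is July 18, 2029.
The date termination becomes effective: 5 calendar days after July 18, 2029 is July 23, 2029.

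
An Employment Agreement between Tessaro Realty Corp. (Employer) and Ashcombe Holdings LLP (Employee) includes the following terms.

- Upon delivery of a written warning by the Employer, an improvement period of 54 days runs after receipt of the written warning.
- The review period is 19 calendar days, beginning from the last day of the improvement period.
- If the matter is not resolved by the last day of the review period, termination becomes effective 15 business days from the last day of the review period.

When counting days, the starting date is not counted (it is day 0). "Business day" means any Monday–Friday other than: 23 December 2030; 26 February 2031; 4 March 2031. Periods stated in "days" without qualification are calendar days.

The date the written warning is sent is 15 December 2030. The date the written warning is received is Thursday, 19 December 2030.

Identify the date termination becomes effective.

24 March 2031

The last day of the improvement period: 19 December 2030 + 54 days = 11 February 2031.
The last day of the review period: 19 calendar days after 11 February 2031 is 2 March 2031.
From Sunday, 2 March 2031, 15 business days (Mar 3, Mar 5, Mar 6, Mar 7, …, Mar 20, Mar 21, Mar 24, skipping weekends and the listed holiday on Mar 4) brings us to Monday, 24 March 2031, which is the date termination becomes effective.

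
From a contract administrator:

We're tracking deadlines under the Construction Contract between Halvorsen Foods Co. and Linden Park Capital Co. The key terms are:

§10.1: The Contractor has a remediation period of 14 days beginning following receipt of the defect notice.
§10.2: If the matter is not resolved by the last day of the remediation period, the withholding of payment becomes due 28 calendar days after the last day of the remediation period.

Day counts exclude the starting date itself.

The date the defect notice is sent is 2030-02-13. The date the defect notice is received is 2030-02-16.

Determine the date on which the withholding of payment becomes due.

2030-03-30

The last day of the remediation period: 2030-02-16 + 14 days = 2030-03-02.
Adding 28 calendar days to 2030-03-02 gives 2030-03-30, which is the date on which the withholding of payment becomes due.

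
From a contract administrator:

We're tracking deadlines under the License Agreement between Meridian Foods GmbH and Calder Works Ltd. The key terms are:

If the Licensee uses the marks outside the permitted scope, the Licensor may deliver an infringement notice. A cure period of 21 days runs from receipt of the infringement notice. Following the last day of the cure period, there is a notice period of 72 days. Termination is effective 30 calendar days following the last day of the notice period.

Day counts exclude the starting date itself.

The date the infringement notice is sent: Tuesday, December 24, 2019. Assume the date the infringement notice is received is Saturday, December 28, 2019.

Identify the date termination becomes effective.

The last day of the cure period: 21 calendar days after December 28, 2019 is January 18, 2020.
The last day of the notice period: January 18, 2020 + 72 days = March 30, 2020.
Adding 30 calendar days to March 30, 2020 gives April 29, 2020, which is the date termination becomes effective.

April 29, 2020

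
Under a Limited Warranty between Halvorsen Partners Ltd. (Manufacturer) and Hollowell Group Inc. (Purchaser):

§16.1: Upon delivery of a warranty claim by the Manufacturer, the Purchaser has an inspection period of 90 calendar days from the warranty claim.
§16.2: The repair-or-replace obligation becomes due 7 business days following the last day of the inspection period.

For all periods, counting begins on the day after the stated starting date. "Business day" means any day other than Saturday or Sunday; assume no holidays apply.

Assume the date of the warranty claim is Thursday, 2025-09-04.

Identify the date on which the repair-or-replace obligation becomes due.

The last day of the inspection period: 2025-09-04 + 90 days = 2025-12-03.
From Wednesday, 2025-12-03, 7 business days (Dec 4, Dec 5, Dec 8, Dec 9, Dec 10, Dec 11, Dec 12, skipping weekends) brings us to Friday, 2025-12-12, which is the date on which the repair-or-replace obligation becomes due.

2025-12-12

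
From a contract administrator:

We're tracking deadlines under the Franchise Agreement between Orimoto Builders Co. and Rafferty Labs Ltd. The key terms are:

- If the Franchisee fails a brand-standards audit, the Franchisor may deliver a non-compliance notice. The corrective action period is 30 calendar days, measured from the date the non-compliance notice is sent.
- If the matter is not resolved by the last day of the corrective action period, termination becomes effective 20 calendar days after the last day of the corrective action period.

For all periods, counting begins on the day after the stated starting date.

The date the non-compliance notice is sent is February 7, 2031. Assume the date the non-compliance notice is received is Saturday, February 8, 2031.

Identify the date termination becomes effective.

March 29, 2031

The last day of the corrective action period: 30 calendar days after February 7, 2031 is March 9, 2031.
The date termination becomes effective: 20 calendar days after March 9, 2031 is March 29, 2031.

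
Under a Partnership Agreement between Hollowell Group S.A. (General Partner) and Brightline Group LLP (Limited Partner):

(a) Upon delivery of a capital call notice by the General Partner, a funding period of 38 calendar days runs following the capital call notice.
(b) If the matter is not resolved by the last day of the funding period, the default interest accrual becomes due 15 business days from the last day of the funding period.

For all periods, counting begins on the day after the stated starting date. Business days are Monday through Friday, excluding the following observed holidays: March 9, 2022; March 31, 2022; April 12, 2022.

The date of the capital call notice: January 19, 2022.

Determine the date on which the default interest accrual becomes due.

March 21, 2022

Adding 38 calendar days to January 19, 2022 gives February 26, 2022, which is the last day of the funding period.
The date on which the default interest accrual becomes due: counting 15 business days from Saturday, February 26, 2022 (Feb 28, Mar 1, Mar 2, Mar 3, …, Mar 17, Mar 18, Mar 21, skipping weekends and the listed holiday on Mar 9) reaches Monday, March 21, 2022.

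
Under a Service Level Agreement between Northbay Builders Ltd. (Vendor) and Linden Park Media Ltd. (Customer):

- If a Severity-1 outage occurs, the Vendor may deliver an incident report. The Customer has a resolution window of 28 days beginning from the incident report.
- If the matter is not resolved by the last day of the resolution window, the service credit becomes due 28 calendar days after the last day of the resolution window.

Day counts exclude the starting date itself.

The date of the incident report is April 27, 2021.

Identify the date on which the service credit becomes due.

June 22, 2021

The last day of the resolution window: April 27, 2021 + 28 days = May 25, 2021.
The date on which the service credit becomes due: May 25, 2021 + 28 days = June 22, 2021.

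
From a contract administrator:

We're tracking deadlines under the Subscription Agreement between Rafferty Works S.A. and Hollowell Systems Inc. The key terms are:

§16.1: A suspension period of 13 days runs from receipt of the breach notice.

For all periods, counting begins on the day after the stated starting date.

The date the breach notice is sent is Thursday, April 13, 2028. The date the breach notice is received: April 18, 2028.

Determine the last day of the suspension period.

May 1, 2028

Adding 13 calendar days to April 18, 2028 gives May 1, 2028, which is the last day of the suspension period.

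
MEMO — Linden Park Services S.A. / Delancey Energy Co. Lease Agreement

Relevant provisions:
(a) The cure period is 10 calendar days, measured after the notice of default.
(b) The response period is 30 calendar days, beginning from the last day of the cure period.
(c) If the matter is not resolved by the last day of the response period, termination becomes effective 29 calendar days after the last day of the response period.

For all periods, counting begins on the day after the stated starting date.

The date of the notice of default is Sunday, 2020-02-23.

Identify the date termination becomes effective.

The last day of the cure period: 2020-02-23 + 10 days = 2020-03-04.
The last day of the response period: 2020-03-04 + 30 days = 2020-04-03.
Adding 29 calendar days to 2020-04-03 gives 2020-05-02, which is the date termination becomes effective.

2020-05-02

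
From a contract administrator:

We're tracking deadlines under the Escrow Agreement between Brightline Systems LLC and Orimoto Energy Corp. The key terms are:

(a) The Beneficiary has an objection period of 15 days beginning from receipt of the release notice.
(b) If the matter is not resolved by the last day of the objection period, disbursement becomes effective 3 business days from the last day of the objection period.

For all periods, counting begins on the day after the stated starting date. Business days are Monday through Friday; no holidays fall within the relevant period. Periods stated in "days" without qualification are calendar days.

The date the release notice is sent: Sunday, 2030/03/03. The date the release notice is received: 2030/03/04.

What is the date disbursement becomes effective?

Adding 15 calendar days to 2030/03/04 gives 2030/03/19, which is the last day of the objection period.
The date disbursement becomes effective: counting 3 business days from Tuesday, 2030/03/19 (Mar 20, Mar 21, Mar 22, skipping weekends) reaches Friday, 2030/03/22.

2030/03/22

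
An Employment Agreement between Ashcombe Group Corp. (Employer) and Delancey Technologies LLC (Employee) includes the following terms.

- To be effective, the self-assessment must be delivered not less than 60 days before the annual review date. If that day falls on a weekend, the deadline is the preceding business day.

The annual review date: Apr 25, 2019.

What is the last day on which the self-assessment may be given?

Feb 22, 2019

Apr 25, 2019 minus 60 days is Feb 24, 2019. That is a Sunday, so the deadline moves back to Friday, Feb 22, 2019.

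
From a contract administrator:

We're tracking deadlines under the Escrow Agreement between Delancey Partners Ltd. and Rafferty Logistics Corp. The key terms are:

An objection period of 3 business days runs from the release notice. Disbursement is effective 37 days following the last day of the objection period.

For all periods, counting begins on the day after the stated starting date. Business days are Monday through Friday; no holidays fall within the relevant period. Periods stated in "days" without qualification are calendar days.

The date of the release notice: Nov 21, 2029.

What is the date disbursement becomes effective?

The last day of the objection period: counting 3 business days from Wednesday, Nov 21, 2029 (Nov 22, Nov 23, Nov 26, skipping weekends) reaches Monday, Nov 26, 2029.
The date disbursement becomes effective: 37 calendar days after Nov 26, 2029 is Jan 2, 2030.

Jan 2, 2030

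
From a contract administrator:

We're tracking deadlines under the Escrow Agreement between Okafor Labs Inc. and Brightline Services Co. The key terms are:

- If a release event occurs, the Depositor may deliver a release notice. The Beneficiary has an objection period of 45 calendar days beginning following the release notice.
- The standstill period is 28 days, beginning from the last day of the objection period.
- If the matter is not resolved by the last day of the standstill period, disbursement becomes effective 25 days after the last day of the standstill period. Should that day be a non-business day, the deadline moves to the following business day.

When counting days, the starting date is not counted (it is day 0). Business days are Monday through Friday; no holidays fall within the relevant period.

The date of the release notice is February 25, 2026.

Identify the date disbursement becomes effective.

The last day of the objection period: February 25, 2026 + 45 days = April 11, 2026.
The last day of the standstill period: 28 calendar days after April 11, 2026 is May 9, 2026.
The date disbursement becomes effective: May 9, 2026 + 25 days = June 3, 2026. June 3, 2026 is a Wednesday, so no roll-forward applies.

June 3, 2026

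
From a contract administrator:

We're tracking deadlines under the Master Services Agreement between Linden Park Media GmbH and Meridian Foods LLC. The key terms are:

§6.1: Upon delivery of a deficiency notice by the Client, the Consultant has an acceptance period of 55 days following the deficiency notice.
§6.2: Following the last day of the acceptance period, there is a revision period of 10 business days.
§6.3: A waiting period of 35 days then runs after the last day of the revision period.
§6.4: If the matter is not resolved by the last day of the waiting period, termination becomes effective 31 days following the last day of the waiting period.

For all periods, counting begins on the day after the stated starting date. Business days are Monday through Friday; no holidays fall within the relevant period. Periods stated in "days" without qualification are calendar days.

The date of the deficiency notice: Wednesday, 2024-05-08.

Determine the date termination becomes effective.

2024-09-20

Adding 55 calendar days to 2024-05-08 gives 2024-07-02, which is the last day of the acceptance period.
The last day of the revision period: counting 10 business days from Tuesday, 2024-07-02 (Jul 3, Jul 4, Jul 5, Jul 8, Jul 9, Jul 10, Jul 11, Jul 12, Jul 15, Jul 16, skipping weekends) reaches Tuesday, 2024-07-16.
The last day of the waiting period: 2024-07-16 + 35 days = 2024-08-20.
The date termination becomes effective: 31 calendar days after 2024-08-20 is 2024-09-20.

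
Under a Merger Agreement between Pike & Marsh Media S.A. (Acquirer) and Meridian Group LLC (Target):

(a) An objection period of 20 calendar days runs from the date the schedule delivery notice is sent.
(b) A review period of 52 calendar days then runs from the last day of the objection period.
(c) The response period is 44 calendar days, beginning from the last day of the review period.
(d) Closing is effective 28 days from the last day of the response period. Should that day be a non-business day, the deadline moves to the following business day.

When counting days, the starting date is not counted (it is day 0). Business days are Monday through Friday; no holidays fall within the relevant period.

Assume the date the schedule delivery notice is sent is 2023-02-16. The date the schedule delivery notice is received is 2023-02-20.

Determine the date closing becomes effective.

Adding 20 calendar days to 2023-02-16 gives 2023-03-08, which is the last day of the objection period.
The last day of the review period: 52 calendar days after 2023-03-08 is 2023-04-29.
The last day of the response period: 2023-04-29 + 44 days = 2023-06-12.
The date closing becomes effective: 28 calendar days after 2023-06-12 is 2023-07-10. 2023-07-10 is a Monday, so no roll-forward applies.

2023-07-10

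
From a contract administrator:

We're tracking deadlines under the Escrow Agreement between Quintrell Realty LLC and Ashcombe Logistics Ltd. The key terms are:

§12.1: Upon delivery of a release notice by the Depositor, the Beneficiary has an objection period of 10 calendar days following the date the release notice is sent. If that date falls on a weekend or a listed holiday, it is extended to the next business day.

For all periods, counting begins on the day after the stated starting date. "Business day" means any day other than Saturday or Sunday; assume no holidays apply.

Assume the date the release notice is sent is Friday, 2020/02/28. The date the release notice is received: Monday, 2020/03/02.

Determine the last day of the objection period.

The last day of the objection period: 2020/02/28 + 10 days = 2020/03/09. 2020/03/09 is a Monday, so no roll-forward applies.

2020/03/09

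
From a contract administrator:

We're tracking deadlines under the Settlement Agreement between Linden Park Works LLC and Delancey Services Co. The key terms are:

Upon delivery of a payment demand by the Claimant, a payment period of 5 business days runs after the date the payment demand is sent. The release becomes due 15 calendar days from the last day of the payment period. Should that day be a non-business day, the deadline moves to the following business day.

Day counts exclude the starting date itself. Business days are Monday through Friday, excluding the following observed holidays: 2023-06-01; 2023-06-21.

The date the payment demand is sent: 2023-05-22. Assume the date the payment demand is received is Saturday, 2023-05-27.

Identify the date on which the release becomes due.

2023-06-13

The last day of the payment period: 5 business days after Monday, 2023-05-22, skipping weekends — May 23, May 24, May 25, May 26, May 29 — lands on Monday, 2023-05-29.
The date on which the release becomes due: 2023-05-29 + 15 days = 2023-06-13. 2023-06-13 is a Tuesday and is not a listed holiday, so no roll-forward applies.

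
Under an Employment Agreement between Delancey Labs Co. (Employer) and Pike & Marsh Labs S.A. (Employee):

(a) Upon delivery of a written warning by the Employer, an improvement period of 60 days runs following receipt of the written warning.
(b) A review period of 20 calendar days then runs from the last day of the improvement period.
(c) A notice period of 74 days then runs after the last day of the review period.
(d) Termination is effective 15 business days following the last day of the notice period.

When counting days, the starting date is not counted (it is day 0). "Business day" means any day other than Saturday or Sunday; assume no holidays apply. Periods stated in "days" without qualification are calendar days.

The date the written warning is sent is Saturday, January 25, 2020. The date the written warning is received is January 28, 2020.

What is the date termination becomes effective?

July 21, 2020

The last day of the improvement period: January 28, 2020 + 60 days = March 28, 2020.
The last day of the review period: March 28, 2020 + 20 days = April 17, 2020.
The last day of the notice period: April 17, 2020 + 74 days = June 30, 2020.
The date termination becomes effective: counting 15 business days from Tuesday, June 30, 2020 (Jul 1, Jul 2, Jul 3, Jul 6, …, Jul 17, Jul 20, Jul 21, skipping weekends) reaches Tuesday, July 21, 2020.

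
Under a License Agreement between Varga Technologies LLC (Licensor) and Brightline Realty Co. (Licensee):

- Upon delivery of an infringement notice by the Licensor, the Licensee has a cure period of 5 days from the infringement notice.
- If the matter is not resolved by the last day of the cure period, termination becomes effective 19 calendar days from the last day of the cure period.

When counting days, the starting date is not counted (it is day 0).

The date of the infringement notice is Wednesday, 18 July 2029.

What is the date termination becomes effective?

11 August 2029

The last day of the cure period: 5 calendar days after 18 July 2029 is 23 July 2029.
The date termination becomes effective: 19 calendar days after 23 July 2029 is 11 August 2029.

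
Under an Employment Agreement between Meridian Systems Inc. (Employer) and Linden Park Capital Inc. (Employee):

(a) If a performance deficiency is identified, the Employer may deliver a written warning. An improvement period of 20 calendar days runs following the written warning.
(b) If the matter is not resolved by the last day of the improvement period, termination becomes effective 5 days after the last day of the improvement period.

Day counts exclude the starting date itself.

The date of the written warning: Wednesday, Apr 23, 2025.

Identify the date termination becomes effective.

May 18, 2025

Adding 20 calendar days to Apr 23, 2025 gives May 13, 2025, which is the last day of the improvement period.
The date termination becomes effective: May 13, 2025 + 5 days = May 18, 2025.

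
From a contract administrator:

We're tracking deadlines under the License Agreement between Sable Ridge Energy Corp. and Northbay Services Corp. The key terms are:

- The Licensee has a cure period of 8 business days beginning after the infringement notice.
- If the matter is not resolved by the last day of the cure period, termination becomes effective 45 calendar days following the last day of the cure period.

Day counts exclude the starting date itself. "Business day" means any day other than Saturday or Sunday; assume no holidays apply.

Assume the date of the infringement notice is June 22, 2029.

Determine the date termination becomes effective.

August 18, 2029

The last day of the cure period: 8 business days after Friday, June 22, 2029, skipping weekends — Jun 25, Jun 26, Jun 27, Jun 28, Jun 29, Jul 2, Jul 3, Jul 4 — lands on Wednesday, July 4, 2029.
The date termination becomes effective: July 4, 2029 + 45 days = August 18, 2029.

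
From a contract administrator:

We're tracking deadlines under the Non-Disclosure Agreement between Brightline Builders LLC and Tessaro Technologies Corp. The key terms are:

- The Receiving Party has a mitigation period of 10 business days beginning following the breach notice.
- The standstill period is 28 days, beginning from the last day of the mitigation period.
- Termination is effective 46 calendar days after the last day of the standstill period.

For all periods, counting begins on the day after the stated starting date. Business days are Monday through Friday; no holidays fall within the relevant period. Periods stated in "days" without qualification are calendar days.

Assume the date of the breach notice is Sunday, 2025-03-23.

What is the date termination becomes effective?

2025-06-17

The last day of the mitigation period: counting 10 business days from Sunday, 2025-03-23 (Mar 24, Mar 25, Mar 26, Mar 27, Mar 28, Mar 31, Apr 1, Apr 2, Apr 3, Apr 4, skipping weekends) reaches Friday, 2025-04-04.
The last day of the standstill period: 28 calendar days after 2025-04-04 is 2025-05-02.
The date termination becomes effective: 2025-05-02 + 46 days = 2025-06-17.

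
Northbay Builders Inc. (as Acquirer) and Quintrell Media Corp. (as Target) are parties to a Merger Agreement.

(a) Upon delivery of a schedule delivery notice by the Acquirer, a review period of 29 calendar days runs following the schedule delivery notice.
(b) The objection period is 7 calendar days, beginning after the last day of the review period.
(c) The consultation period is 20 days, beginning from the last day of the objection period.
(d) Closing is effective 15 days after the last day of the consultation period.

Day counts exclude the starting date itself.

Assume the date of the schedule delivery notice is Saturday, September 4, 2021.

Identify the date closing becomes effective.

November 14, 2021

Adding 29 calendar days to September 4, 2021 gives October 3, 2021, which is the last day of the review period.
The last day of the objection period: 7 calendar days after October 3, 2021 is October 10, 2021.
The last day of the consultation period: October 10, 2021 + 20 days = October 30, 2021.
The date closing becomes effective: October 30, 2021 + 15 days = November 14, 2021.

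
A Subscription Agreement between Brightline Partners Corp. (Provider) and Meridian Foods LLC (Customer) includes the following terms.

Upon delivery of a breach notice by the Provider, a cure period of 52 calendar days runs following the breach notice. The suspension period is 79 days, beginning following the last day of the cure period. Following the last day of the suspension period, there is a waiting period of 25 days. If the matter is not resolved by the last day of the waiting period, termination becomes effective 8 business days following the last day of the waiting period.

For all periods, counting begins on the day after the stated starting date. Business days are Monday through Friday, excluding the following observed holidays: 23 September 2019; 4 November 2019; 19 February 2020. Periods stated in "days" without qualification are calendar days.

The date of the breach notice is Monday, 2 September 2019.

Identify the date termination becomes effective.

17 February 2020

The last day of the cure period: 52 calendar days after 2 September 2019 is 24 October 2019.
Adding 79 calendar days to 24 October 2019 gives 11 January 2020, which is the last day of the suspension period.
The last day of the waiting period: 25 calendar days after 11 January 2020 is 5 February 2020.
From Wednesday, 5 February 2020, 8 business days (Feb 6, Feb 7, Feb 10, Feb 11, Feb 12, Feb 13, Feb 14, Feb 17, skipping weekends) brings us to Monday, 17 February 2020, which is the date termination becomes effective.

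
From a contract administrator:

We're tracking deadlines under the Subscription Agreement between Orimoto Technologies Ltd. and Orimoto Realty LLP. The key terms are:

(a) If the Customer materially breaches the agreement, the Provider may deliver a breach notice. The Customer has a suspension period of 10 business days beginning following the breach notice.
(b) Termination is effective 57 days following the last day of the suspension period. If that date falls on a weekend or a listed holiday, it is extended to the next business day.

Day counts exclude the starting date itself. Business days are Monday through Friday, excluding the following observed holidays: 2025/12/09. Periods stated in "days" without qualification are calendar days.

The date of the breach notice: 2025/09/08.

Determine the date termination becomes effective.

The last day of the suspension period: 10 business days after Monday, 2025/09/08, skipping weekends — Sep 9, Sep 10, Sep 11, Sep 12, Sep 15, Sep 16, Sep 17, Sep 18, Sep 19, Sep 22 — lands on Monday, 2025/09/22.
The date termination becomes effective: 57 calendar days after 2025/09/22 is 2025/11/18. 2025/11/18 is a Tuesday and is not a listed holiday, so no roll-forward applies.

2025/11/18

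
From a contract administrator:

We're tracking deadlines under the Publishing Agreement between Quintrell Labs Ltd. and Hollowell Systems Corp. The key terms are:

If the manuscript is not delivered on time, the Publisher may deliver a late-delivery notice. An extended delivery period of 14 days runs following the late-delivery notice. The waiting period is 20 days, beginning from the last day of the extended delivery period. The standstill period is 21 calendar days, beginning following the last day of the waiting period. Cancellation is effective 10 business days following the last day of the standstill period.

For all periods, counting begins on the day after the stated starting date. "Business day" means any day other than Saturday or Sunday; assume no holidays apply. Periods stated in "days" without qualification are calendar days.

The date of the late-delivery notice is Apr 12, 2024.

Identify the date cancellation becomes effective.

Jun 20, 2024

The last day of the extended delivery period: 14 calendar days after Apr 12, 2024 is Apr 26, 2024.
The last day of the waiting period: Apr 26, 2024 + 20 days = May 16, 2024.
The last day of the standstill period: 21 calendar days after May 16, 2024 is Jun 6, 2024.
The date cancellation becomes effective: 10 business days after Thursday, Jun 6, 2024, skipping weekends — Jun 7, Jun 10, Jun 11, Jun 12, Jun 13, Jun 14, Jun 17, Jun 18, Jun 19, Jun 20 — lands on Thursday, Jun 20, 2024.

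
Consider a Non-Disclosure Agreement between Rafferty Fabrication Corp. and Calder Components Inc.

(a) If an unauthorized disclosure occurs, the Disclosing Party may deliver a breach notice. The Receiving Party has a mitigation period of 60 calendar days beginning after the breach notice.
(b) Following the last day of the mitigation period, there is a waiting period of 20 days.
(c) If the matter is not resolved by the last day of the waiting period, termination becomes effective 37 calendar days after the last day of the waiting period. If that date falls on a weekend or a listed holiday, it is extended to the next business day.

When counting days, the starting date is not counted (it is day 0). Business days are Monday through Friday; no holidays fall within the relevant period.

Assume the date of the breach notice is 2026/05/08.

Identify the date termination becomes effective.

The last day of the mitigation period: 2026/05/08 + 60 days = 2026/07/07.
The last day of the waiting period: 2026/07/07 + 20 days = 2026/07/27.
The date termination becomes effective: 2026/07/27 + 37 days = 2026/09/02. 2026/09/02 is a Wednesday, so no roll-forward applies.

2026/09/02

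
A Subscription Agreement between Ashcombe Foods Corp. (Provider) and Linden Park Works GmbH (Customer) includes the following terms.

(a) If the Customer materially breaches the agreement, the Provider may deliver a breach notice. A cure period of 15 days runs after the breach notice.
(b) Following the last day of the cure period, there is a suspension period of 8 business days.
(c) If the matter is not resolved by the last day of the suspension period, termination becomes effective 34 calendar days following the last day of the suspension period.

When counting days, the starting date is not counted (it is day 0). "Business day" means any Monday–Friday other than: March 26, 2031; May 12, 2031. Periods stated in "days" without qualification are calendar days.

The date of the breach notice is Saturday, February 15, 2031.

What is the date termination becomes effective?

April 15, 2031

The last day of the cure period: February 15, 2031 + 15 days = March 2, 2031.
The last day of the suspension period: 8 business days after Sunday, March 2, 2031, skipping weekends — Mar 3, Mar 4, Mar 5, Mar 6, Mar 7, Mar 10, Mar 11, Mar 12 — lands on Wednesday, March 12, 2031.
Adding 34 calendar days to March 12, 2031 gives April 15, 2031, which is the date termination becomes effective.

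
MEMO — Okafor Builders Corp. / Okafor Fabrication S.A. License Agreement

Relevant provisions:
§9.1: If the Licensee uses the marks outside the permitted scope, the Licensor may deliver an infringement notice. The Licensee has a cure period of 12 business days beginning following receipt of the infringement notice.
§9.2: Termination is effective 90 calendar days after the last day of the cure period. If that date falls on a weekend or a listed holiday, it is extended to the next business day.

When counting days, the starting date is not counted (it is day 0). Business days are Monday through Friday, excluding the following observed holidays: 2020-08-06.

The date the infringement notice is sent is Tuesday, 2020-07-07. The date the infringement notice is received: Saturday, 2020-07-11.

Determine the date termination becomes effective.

The last day of the cure period: 12 business days after Saturday, 2020-07-11, skipping weekends — Jul 13, Jul 14, Jul 15, Jul 16, …, Jul 24, Jul 27, Jul 28 — lands on Tuesday, 2020-07-28.
The date termination becomes effective: 90 calendar days after 2020-07-28 is 2020-10-26. 2020-10-26 is a Monday and is not a listed holiday, so no roll-forward applies.

2020-10-26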